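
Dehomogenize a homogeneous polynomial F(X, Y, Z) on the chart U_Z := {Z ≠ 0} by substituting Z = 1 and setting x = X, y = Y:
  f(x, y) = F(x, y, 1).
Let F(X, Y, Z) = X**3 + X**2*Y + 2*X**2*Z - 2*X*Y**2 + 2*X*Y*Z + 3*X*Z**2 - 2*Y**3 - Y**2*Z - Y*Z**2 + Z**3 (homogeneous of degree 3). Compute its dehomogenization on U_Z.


f(x, y) = x**3 + x**2*y + 2*x**2 - 2*x*y**2 + 2*x*y + 3*x - 2*y**3 - y**2 - y + 1

On U_Z we set Z = 1. Each monomial c·X^i·Y^j·Z^k in F becomes c·x^i·y^j·1^k = c·x^i·y^j.
Substituting Z = 1: F(X, Y, 1) = x**3 + x**2*y + 2*x**2 - 2*x*y**2 + 2*x*y + 3*x - 2*y**3 - y**2 - y + 1.
Note: deg(f) ≤ deg(F) = 3; strict inequality happens when F is divisible by Z (lost terms).


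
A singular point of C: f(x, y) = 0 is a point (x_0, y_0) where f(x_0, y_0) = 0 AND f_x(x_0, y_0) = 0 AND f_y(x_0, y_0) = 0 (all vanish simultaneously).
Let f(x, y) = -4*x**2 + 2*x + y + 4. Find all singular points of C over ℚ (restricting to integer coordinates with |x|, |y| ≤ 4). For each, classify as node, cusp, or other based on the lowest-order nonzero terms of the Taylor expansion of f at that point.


No singular points in the scanned grid; C is smooth there.

Compute partial derivatives:
  f_x = 2 - 8*x.
  f_y = 1.
f_y = 1 is a nonzero constant, so f_y never vanishes: no point (x, y) can satisfy f = f_x = f_y = 0. In particular no (x, y) ∈ {−4, ..., 4}² is singular; the curve is smooth.


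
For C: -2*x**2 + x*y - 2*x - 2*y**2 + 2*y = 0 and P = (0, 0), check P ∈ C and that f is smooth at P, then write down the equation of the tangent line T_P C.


Tangent line at P: -2*x + 2*y = 0.

Step 1: f(0, 0) = 0, so P lies on C.
Step 2: partial derivatives
  f_x(x, y) = -4*x + y - 2, f_y(x, y) = x - 4*y + 2.
  f_x(P) = -2, f_y(P) = 2 (gradient nonzero, so P is smooth).
Step 3: tangent line at P: -2·(x − 0) + 2·(y − 0) = 0.
Expanding: -2*x + 2*y = 0.


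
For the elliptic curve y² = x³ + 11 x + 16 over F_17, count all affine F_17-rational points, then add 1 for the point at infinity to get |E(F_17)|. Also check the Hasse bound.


Affine points = {(0, 4), (0, 13), (3, 5), (3, 12), (5, 3), (5, 14), (6, 3), (6, 14), (8, 2), (8, 15), (10, 2), (10, 15), (16, 2), (16, 15)}; affine count = 14; |E(F_17)| = 15.

Discriminant check: Δ ∝ 4a³ + 27b² = 4·11³ + 27·16² = 4·1331 + 27·256 ≡ 13 (mod 17). Nonzero ⇒ E is nonsingular.
For each x ∈ F_17, compute rhs = x³ + 11·x + 16 mod 17, then count y ∈ F_17 with y² ≡ rhs.
  x = 0: rhs = 16, matching y values: 4, 13 (2 points).
  x = 1: rhs = 11, matching y values: none (0 points).
  x = 2: rhs = 12, matching y values: none (0 points).
  x = 3: rhs = 8, matching y values: 5, 12 (2 points).
  x = 4: rhs = 5, matching y values: none (0 points).
  x = 5: rhs = 9, matching y values: 3, 14 (2 points).
  x = 6: rhs = 9, matching y values: 3, 14 (2 points).
  x = 7: rhs = 11, matching y values: none (0 points).
  x = 8: rhs = 4, matching y values: 2, 15 (2 points).
  x = 9: rhs = 11, matching y values: none (0 points).
  x = 10: rhs = 4, matching y values: 2, 15 (2 points).
  x = 11: rhs = 6, matching y values: none (0 points).
  x = 12: rhs = 6, matching y values: none (0 points).
  x = 13: rhs = 10, matching y values: none (0 points).
  x = 14: rhs = 7, matching y values: none (0 points).
  x = 15: rhs = 3, matching y values: none (0 points).
  x = 16: rhs = 4, matching y values: 2, 15 (2 points).
Total affine count: 14.
Full point count |E(F_17)| = 14 + 1 = 15.
Hasse bound: |15 − (17+1)| = |-3| = 3 ≤ 2√17 ≈ 8.2462 ✓.


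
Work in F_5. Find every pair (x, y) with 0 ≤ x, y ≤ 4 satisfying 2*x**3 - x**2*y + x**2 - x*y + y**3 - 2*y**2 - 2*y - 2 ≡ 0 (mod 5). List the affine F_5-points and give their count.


Affine F_5-points: {(0, 1), (4, 3)}; count = 2.

For each of the 25 pairs (x, y) ∈ F_5², evaluate f(x, y) mod 5. Record the zeros.
  x = 0: [0↦3, 1↦0, 2↦4, 3↦1, 4↦2]  zeros at y ∈ {1}
  x = 1: [0↦1, 1↦1, 2↦3, 3↦3, 4↦2]  zeros at y ∈ ∅
  x = 2: [0↦3, 1↦4, 2↦2, 3↦3, 4↦3]  zeros at y ∈ ∅
  x = 3: [0↦1, 1↦1, 2↦3, 3↦3, 4↦2]  zeros at y ∈ ∅
  x = 4: [0↦2, 1↦4, 2↦3, 3↦0, 4↦1]  zeros at y ∈ {3}
Collecting zeros: affine points = {(0, 1), (4, 3)}.
Total count |C(F_5)_aff| = 2.


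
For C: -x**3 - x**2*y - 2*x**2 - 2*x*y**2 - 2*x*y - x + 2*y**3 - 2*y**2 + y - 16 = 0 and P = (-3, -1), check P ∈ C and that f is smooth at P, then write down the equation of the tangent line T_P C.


Tangent line at P: -22*x - 4*y - 70 = 0.

Step 1: f(-3, -1) = 0, so P lies on C.
Step 2: partial derivatives
  f_x(x, y) = -3*x**2 - 2*x*y - 4*x - 2*y**2 - 2*y - 1, f_y(x, y) = -x**2 - 4*x*y - 2*x + 6*y**2 - 4*y + 1.
  f_x(P) = -22, f_y(P) = -4 (gradient nonzero, so P is smooth).
Step 3: tangent line at P: -22·(x − -3) + -4·(y − -1) = 0.
Expanding: -22*x - 4*y - 70 = 0.


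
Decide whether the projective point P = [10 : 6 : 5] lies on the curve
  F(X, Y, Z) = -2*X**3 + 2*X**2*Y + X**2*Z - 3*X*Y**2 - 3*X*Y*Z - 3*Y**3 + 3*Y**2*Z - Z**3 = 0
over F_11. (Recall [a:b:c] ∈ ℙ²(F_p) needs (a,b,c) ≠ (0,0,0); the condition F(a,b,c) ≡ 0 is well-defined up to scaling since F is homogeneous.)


F(10,6,5) ≡ 6 (mod 11); P is NOT on the curve.

Evaluate F(10, 6, 5) term-by-term (mod 11).
  -2*X**3 ↦ -2·1000·1·1 = -2000
  2*X**2*Y ↦ 2·100·6·1 = 1200
  X**2*Z ↦ 1·100·1·5 = 500
  -3*X*Y**2 ↦ -3·10·36·1 = -1080
  -3*X*Y*Z ↦ -3·10·6·5 = -900
  -3*Y**3 ↦ -3·1·216·1 = -648
  3*Y**2*Z ↦ 3·1·36·5 = 540
  -Z**3 ↦ -1·1·1·125 = -125
Sum: F(10, 6, 5) = (-2000) + (1200) + (500) + (-1080) + (-900) + (-648) + (540) + (-125) = -2513.
Reducing mod 11: -2513 ≡ 6 (mod 11).
Since F(a, b, c) ≡ 6 ≠ 0 (mod 11), P does NOT lie on the curve.


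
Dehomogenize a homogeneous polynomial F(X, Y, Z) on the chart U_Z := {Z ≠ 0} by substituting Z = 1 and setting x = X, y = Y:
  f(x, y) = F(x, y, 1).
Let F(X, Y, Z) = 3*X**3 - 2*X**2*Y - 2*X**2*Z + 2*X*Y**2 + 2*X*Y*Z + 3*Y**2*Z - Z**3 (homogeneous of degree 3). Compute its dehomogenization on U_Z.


f(x, y) = 3*x**3 - 2*x**2*y - 2*x**2 + 2*x*y**2 + 2*x*y + 3*y**2 - 1

On U_Z we set Z = 1. Each monomial c·X^i·Y^j·Z^k in F becomes c·x^i·y^j·1^k = c·x^i·y^j.
Substituting Z = 1: F(X, Y, 1) = 3*x**3 - 2*x**2*y - 2*x**2 + 2*x*y**2 + 2*x*y + 3*y**2 - 1.
Note: deg(f) ≤ deg(F) = 3; strict inequality happens when F is divisible by Z (lost terms).


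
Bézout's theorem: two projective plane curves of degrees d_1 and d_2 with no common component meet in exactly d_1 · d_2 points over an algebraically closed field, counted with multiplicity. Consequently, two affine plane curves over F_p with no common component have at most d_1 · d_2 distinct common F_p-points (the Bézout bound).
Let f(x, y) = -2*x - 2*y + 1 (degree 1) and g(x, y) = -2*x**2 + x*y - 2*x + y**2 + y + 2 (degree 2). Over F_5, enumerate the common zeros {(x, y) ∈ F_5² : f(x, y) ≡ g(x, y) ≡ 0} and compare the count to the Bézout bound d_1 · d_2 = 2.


Common zeros: ∅; count = 0; Bézout bound = 2.

deg(f) = 1, deg(g) = 2, so Bézout bound = 2.
Scan x ∈ F_5. For each x, list the y ∈ F_5 with f(x, y) ≡ 0 and those with g(x, y) ≡ 0 (mod 5); the common zeros in that column are the intersection.
  x = 0: f ≡ 0 at y ∈ {3}; g ≡ 0 at y ∈ ∅; common: ∅.
  x = 1: f ≡ 0 at y ∈ {2}; g ≡ 0 at y ∈ ∅; common: ∅.
  x = 2: f ≡ 0 at y ∈ {1}; g ≡ 0 at y ∈ {0, 2}; common: ∅.
  x = 3: f ≡ 0 at y ∈ {0}; g ≡ 0 at y ∈ {2, 4}; common: ∅.
  x = 4: f ≡ 0 at y ∈ {4}; g ≡ 0 at y ∈ ∅; common: ∅.
Collecting: common zeros = ∅, so the count is 0.
Comparison with the Bézout bound: 0 ≤ 2 = deg(f)·deg(g), as expected for curves with no common component (the affine F_5-count falls short of the bound because intersections may lie at infinity, over extension fields, or carry multiplicity).


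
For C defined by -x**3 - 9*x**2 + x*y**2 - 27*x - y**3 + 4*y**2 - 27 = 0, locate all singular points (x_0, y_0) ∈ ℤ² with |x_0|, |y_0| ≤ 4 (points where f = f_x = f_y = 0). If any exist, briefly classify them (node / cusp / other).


Singular points: {(-3, 0)}; classification: cusp.

Compute partial derivatives:
  f_x = -3*x**2 - 18*x + y**2 - 27.
  f_y = 2*x*y - 3*y**2 + 8*y.
Scan x_0 ∈ {−4, ..., 4}. For each x_0, f_y(x_0, y) is a polynomial in y; find its integer roots y ∈ {−4, ..., 4}, then test f_x and f at those candidates.
  x = -4: f_y(-4, y) = -3*y**2; vanishes at y ∈ {0}. (-4, 0): f_x = -3 ≠ 0.
  x = -3: f_y(-3, y) = -3*y**2 + 2*y; vanishes at y ∈ {0}. (-3, 0): f_x = 0, f = 0 — SINGULAR.
  x = -2: f_y(-2, y) = -3*y**2 + 4*y; vanishes at y ∈ {0}. (-2, 0): f_x = -3 ≠ 0.
  x = -1: f_y(-1, y) = -3*y**2 + 6*y; vanishes at y ∈ {0, 2}. (-1, 0): f_x = -12 ≠ 0; (-1, 2): f_x = -8 ≠ 0.
  x = 0: f_y(0, y) = -3*y**2 + 8*y; vanishes at y ∈ {0}. (0, 0): f_x = -27 ≠ 0.
  x = 1: f_y(1, y) = -3*y**2 + 10*y; vanishes at y ∈ {0}. (1, 0): f_x = -48 ≠ 0.
  x = 2: f_y(2, y) = -3*y**2 + 12*y; vanishes at y ∈ {0, 4}. (2, 0): f_x = -75 ≠ 0; (2, 4): f_x = -59 ≠ 0.
  x = 3: f_y(3, y) = -3*y**2 + 14*y; vanishes at y ∈ {0}. (3, 0): f_x = -108 ≠ 0.
  x = 4: f_y(4, y) = -3*y**2 + 16*y; vanishes at y ∈ {0}. (4, 0): f_x = -147 ≠ 0.
Only singular point on the grid: (-3, 0).
Classify: substitute x = -3 + u, y = 0 + v and expand: f = -u**3 + u*v**2 - v**3 + v**2.
No constant or linear terms (consistent with a singular point). Quadratic part: v**2. Cubic part: -u**3 + u*v**2 - v**3.
The quadratic part v**2 is a perfect square, so there is a single (double) tangent line v = 0, i.e. y = 0. Restricting the cubic part to that line (v = 0) leaves -u**3 ≠ 0, so f is not divisible by v and the branch is v² ≈ u**3 to lowest order — this is a cusp.
Classification: cusp.


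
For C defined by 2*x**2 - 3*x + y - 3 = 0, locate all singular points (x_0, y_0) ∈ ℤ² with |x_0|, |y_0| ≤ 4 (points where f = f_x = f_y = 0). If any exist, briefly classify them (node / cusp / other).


No singular points in the scanned grid; C is smooth there.

Compute partial derivatives:
  f_x = 4*x - 3.
  f_y = 1.
f_y = 1 is a nonzero constant, so f_y never vanishes: no point (x, y) can satisfy f = f_x = f_y = 0. In particular no (x, y) ∈ {−4, ..., 4}² is singular; the curve is smooth.


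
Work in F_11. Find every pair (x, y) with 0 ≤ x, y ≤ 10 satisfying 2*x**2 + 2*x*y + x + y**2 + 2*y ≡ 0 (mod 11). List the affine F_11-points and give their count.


Affine F_11-points: {(0, 0), (0, 9), (1, 8), (1, 10), (4, 6), (5, 0), (5, 10), (6, 2), (6, 6), (7, 8), (7, 9), (8, 2)}; count = 12.

For each of the 121 pairs (x, y) ∈ F_11², evaluate f(x, y) mod 11. Record the zeros.
  x = 0: [0↦0, 1↦3, 2↦8, 3↦4, 4↦2, 5↦2, 6↦4, 7↦8, 8↦3, 9↦0, 10↦10]  zeros at y ∈ {0, 9}
  x = 1: [0↦3, 1↦8, 2↦4, 3↦2, 4↦2, 5↦4, 6↦8, 7↦3, 8↦0, 9↦10, 10↦0]  zeros at y ∈ {8, 10}
  x = 2: [0↦10, 1↦6, 2↦4, 3↦4, 4↦6, 5↦10, 6↦5, 7↦2, 8↦1, 9↦2, 10↦5]  zeros at y ∈ ∅
  x = 3: [0↦10, 1↦8, 2↦8, 3↦10, 4↦3, 5↦9, 6↦6, 7↦5, 8↦6, 9↦9, 10↦3]  zeros at y ∈ ∅
  x = 4: [0↦3, 1↦3, 2↦5, 3↦9, 4↦4, 5↦1, 6↦0, 7↦1, 8↦4, 9↦9, 10↦5]  zeros at y ∈ {6}
  x = 5: [0↦0, 1↦2, 2↦6, 3↦1, 4↦9, 5↦8, 6↦9, 7↦1, 8↦6, 9↦2, 10↦0]  zeros at y ∈ {0, 10}
  x = 6: [0↦1, 1↦5, 2↦0, 3↦8, 4↦7, 5↦8, 6↦0, 7↦5, 8↦1, 9↦10, 10↦10]  zeros at y ∈ {2, 6}
  x = 7: [0↦6, 1↦1, 2↦9, 3↦8, 4↦9, 5↦1, 6↦6, 7↦2, 8↦0, 9↦0, 10↦2]  zeros at y ∈ {8, 9}
  x = 8: [0↦4, 1↦1, 2↦0, 3↦1, 4↦4, 5↦9, 6↦5, 7↦3, 8↦3, 9↦5, 10↦9]  zeros at y ∈ {2}
  x = 9: [0↦6, 1↦5, 2↦6, 3↦9, 4↦3, 5↦10, 6↦8, 7↦8, 8↦10, 9↦3, 10↦9]  zeros at y ∈ ∅
  x = 10: [0↦1, 1↦2, 2↦5, 3↦10, 4↦6, 5↦4, 6↦4, 7↦6, 8↦10, 9↦5, 10↦2]  zeros at y ∈ ∅
Collecting zeros: affine points = {(0, 0), (0, 9), (1, 8), (1, 10), (4, 6), (5, 0), (5, 10), (6, 2), (6, 6), (7, 8), (7, 9), (8, 2)}.
Total count |C(F_11)_aff| = 12.


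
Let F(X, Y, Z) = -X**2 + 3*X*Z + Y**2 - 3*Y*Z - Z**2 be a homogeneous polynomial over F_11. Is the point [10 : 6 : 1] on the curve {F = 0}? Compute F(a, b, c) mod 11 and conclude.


F(10,6,1) ≡ 2 (mod 11); P is NOT on the curve.

Evaluate F(10, 6, 1) term-by-term (mod 11).
  -X**2 ↦ -1·100·1·1 = -100
  3*X*Z ↦ 3·10·1·1 = 30
  Y**2 ↦ 1·1·36·1 = 36
  -3*Y*Z ↦ -3·1·6·1 = -18
  -Z**2 ↦ -1·1·1·1 = -1
Sum: F(10, 6, 1) = (-100) + (30) + (36) + (-18) + (-1) = -53.
Reducing mod 11: -53 ≡ 2 (mod 11).
Since F(a, b, c) ≡ 2 ≠ 0 (mod 11), P does NOT lie on the curve.


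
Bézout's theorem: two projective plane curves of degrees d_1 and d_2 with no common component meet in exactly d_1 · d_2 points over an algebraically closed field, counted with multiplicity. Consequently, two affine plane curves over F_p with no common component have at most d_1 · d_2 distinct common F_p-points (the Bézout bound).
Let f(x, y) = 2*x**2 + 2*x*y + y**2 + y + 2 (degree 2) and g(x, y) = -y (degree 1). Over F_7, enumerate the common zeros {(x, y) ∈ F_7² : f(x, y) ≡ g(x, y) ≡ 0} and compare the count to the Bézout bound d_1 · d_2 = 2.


Common zeros: ∅; count = 0; Bézout bound = 2.

deg(f) = 2, deg(g) = 1, so Bézout bound = 2.
Scan x ∈ F_7. For each x, list the y ∈ F_7 with f(x, y) ≡ 0 and those with g(x, y) ≡ 0 (mod 7); the common zeros in that column are the intersection.
  x = 0: f ≡ 0 at y ∈ {3}; g ≡ 0 at y ∈ {0}; common: ∅.
  x = 1: f ≡ 0 at y ∈ {2}; g ≡ 0 at y ∈ {0}; common: ∅.
  x = 2: f ≡ 0 at y ∈ ∅; g ≡ 0 at y ∈ {0}; common: ∅.
  x = 3: f ≡ 0 at y ∈ {1, 6}; g ≡ 0 at y ∈ {0}; common: ∅.
  x = 4: f ≡ 0 at y ∈ {2, 3}; g ≡ 0 at y ∈ {0}; common: ∅.
  x = 5: f ≡ 0 at y ∈ {4, 6}; g ≡ 0 at y ∈ {0}; common: ∅.
  x = 6: f ≡ 0 at y ∈ ∅; g ≡ 0 at y ∈ {0}; common: ∅.
Collecting: common zeros = ∅, so the count is 0.
Comparison with the Bézout bound: 0 ≤ 2 = deg(f)·deg(g), as expected for curves with no common component (the affine F_7-count falls short of the bound because intersections may lie at infinity, over extension fields, or carry multiplicity).


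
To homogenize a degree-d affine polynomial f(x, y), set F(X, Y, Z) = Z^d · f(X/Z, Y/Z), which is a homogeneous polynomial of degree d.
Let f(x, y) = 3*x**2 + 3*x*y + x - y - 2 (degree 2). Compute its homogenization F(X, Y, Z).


F(X, Y, Z) = 3*X**2 + 3*X*Y + X*Z - Y*Z - 2*Z**2

deg(f) = 2.
Substitute x = X/Z, y = Y/Z into f, then multiply by Z^2.
  monomial 3·x^2·y^0 ↦ 3·X^2·Y^0·Z^0.
  monomial 3·x^1·y^1 ↦ 3·X^1·Y^1·Z^0.
  monomial 1·x^1·y^0 ↦ 1·X^1·Y^0·Z^1.
  monomial -1·x^0·y^1 ↦ -1·X^0·Y^1·Z^1.
  monomial -2·x^0·y^0 ↦ -2·X^0·Y^0·Z^2.
Collecting: F(X, Y, Z) = 3*X**2 + 3*X*Y + X*Z - Y*Z - 2*Z**2.


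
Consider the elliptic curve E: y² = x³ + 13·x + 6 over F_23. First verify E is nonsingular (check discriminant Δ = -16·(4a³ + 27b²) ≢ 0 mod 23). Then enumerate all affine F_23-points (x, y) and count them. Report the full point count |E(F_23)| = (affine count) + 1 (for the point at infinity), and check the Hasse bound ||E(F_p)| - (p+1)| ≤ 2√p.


Affine points = {(0, 11), (0, 12), (3, 7), (3, 16), (5, 9), (5, 14), (6, 1), (6, 22), (7, 7), (7, 16), (8, 1), (8, 22), (9, 1), (9, 22), (10, 3), (10, 20), (11, 10), (11, 13), (12, 2), (12, 21), (13, 7), (13, 16), (16, 3), (16, 20), (18, 0), (20, 3), (20, 20), (21, 8), (21, 15)}; affine count = 29; |E(F_23)| = 30.

Discriminant check: Δ ∝ 4a³ + 27b² = 4·13³ + 27·6² = 4·2197 + 27·36 ≡ 8 (mod 23). Nonzero ⇒ E is nonsingular.
For each x ∈ F_23, compute rhs = x³ + 13·x + 6 mod 23, then count y ∈ F_23 with y² ≡ rhs.
  x = 0: rhs = 6, matching y values: 11, 12 (2 points).
  x = 1: rhs = 20, matching y values: none (0 points).
  x = 2: rhs = 17, matching y values: none (0 points).
  x = 3: rhs = 3, matching y values: 7, 16 (2 points).
  x = 4: rhs = 7, matching y values: none (0 points).
  x = 5: rhs = 12, matching y values: 9, 14 (2 points).
  x = 6: rhs = 1, matching y values: 1, 22 (2 points).
  x = 7: rhs = 3, matching y values: 7, 16 (2 points).
  x = 8: rhs = 1, matching y values: 1, 22 (2 points).
  x = 9: rhs = 1, matching y values: 1, 22 (2 points).
  x = 10: rhs = 9, matching y values: 3, 20 (2 points).
  x = 11: rhs = 8, matching y values: 10, 13 (2 points).
  x = 12: rhs = 4, matching y values: 2, 21 (2 points).
  x = 13: rhs = 3, matching y values: 7, 16 (2 points).
  x = 14: rhs = 11, matching y values: none (0 points).
  x = 15: rhs = 11, matching y values: none (0 points).
  x = 16: rhs = 9, matching y values: 3, 20 (2 points).
  x = 17: rhs = 11, matching y values: none (0 points).
  x = 18: rhs = 0, matching y values: 0 (1 points).
  x = 19: rhs = 5, matching y values: none (0 points).
  x = 20: rhs = 9, matching y values: 3, 20 (2 points).
  x = 21: rhs = 18, matching y values: 8, 15 (2 points).
  x = 22: rhs = 15, matching y values: none (0 points).
Total affine count: 29.
Full point count |E(F_23)| = 29 + 1 = 30.
Hasse bound: |30 − (23+1)| = |6| = 6 ≤ 2√23 ≈ 9.5917 ✓.


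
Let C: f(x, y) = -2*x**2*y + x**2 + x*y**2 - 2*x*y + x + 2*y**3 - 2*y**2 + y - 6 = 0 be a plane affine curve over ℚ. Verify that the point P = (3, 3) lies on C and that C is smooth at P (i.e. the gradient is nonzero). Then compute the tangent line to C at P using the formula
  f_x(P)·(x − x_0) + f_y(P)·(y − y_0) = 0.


Tangent line at P: -26*x + 37*y - 33 = 0.

Step 1: f(3, 3) = 0, so P lies on C.
Step 2: partial derivatives
  f_x(x, y) = -4*x*y + 2*x + y**2 - 2*y + 1, f_y(x, y) = -2*x**2 + 2*x*y - 2*x + 6*y**2 - 4*y + 1.
  f_x(P) = -26, f_y(P) = 37 (gradient nonzero, so P is smooth).
Step 3: tangent line at P: -26·(x − 3) + 37·(y − 3) = 0.
Expanding: -26*x + 37*y - 33 = 0.


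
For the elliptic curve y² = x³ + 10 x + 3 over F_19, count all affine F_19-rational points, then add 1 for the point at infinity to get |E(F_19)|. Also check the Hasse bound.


Affine points = {(5, 8), (5, 11), (7, 6), (7, 13), (8, 5), (8, 14), (9, 9), (9, 10), (10, 1), (10, 18), (11, 0), (18, 7), (18, 12)}; affine count = 13; |E(F_19)| = 14.

Discriminant check: Δ ∝ 4a³ + 27b² = 4·10³ + 27·3² = 4·1000 + 27·9 ≡ 6 (mod 19). Nonzero ⇒ E is nonsingular.
For each x ∈ F_19, compute rhs = x³ + 10·x + 3 mod 19, then count y ∈ F_19 with y² ≡ rhs.
  x = 0: rhs = 3, matching y values: none (0 points).
  x = 1: rhs = 14, matching y values: none (0 points).
  x = 2: rhs = 12, matching y values: none (0 points).
  x = 3: rhs = 3, matching y values: none (0 points).
  x = 4: rhs = 12, matching y values: none (0 points).
  x = 5: rhs = 7, matching y values: 8, 11 (2 points).
  x = 6: rhs = 13, matching y values: none (0 points).
  x = 7: rhs = 17, matching y values: 6, 13 (2 points).
  x = 8: rhs = 6, matching y values: 5, 14 (2 points).
  x = 9: rhs = 5, matching y values: 9, 10 (2 points).
  x = 10: rhs = 1, matching y values: 1, 18 (2 points).
  x = 11: rhs = 0, matching y values: 0 (1 points).
  x = 12: rhs = 8, matching y values: none (0 points).
  x = 13: rhs = 12, matching y values: none (0 points).
  x = 14: rhs = 18, matching y values: none (0 points).
  x = 15: rhs = 13, matching y values: none (0 points).
  x = 16: rhs = 3, matching y values: none (0 points).
  x = 17: rhs = 13, matching y values: none (0 points).
  x = 18: rhs = 11, matching y values: 7, 12 (2 points).
Total affine count: 13.
Full point count |E(F_19)| = 13 + 1 = 14.
Hasse bound: |14 − (19+1)| = |-6| = 6 ≤ 2√19 ≈ 8.7178 ✓.


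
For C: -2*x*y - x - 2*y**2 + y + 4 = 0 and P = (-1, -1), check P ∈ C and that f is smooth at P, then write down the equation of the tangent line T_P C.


Tangent line at P: x + 7*y + 8 = 0.

Step 1: f(-1, -1) = 0, so P lies on C.
Step 2: partial derivatives
  f_x(x, y) = -2*y - 1, f_y(x, y) = -2*x - 4*y + 1.
  f_x(P) = 1, f_y(P) = 7 (gradient nonzero, so P is smooth).
Step 3: tangent line at P: 1·(x − -1) + 7·(y − -1) = 0.
Expanding: x + 7*y + 8 = 0.


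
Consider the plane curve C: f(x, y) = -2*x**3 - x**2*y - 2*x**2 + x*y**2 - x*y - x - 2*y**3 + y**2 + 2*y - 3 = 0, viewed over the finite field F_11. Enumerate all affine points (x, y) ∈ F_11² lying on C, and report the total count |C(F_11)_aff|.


Affine F_11-points: {(0, 2), (1, 3), (3, 7), (5, 0), (7, 8), (7, 9), (10, 5)}; count = 7.

For each of the 121 pairs (x, y) ∈ F_11², evaluate f(x, y) mod 11. Record the zeros.
  x = 0: [0↦8, 1↦9, 2↦0, 3↦2, 4↦3, 5↦2, 6↦9, 7↦1, 8↦10, 9↦2, 10↦9]  zeros at y ∈ {2}
  x = 1: [0↦3, 1↦3, 2↦6, 3↦0, 4↦6, 5↦1, 6↦6, 7↦9, 8↦9, 9↦5, 10↦7]  zeros at y ∈ {3}
  x = 2: [0↦4, 1↦1, 2↦3, 3↦9, 4↦7, 5↦7, 6↦8, 7↦9, 8↦9, 9↦7, 10↦2]  zeros at y ∈ ∅
  x = 3: [0↦10, 1↦2, 2↦1, 3↦6, 4↦5, 5↦8, 6↦3, 7↦0, 8↦9, 9↦7, 10↦4]  zeros at y ∈ {7}
  x = 4: [0↦9, 1↦5, 2↦10, 3↦1, 4↦10, 5↦3, 6↦1, 7↦3, 8↦8, 9↦4, 10↦1]  zeros at y ∈ ∅
  x = 5: [0↦0, 1↦9, 2↦7, 3↦4, 4↦10, 5↦2, 6↦1, 7↦6, 8↦5, 9↦8, 10↦3]  zeros at y ∈ {0}
  x = 6: [0↦4, 1↦2, 2↦2, 3↦3, 4↦4, 5↦4, 6↦2, 7↦8, 8↦10, 9↦7, 10↦9]  zeros at y ∈ ∅
  x = 7: [0↦9, 1↦5, 2↦5, 3↦8, 4↦2, 5↦8, 6↦3, 7↦8, 8↦0, 9↦0, 10↦7]  zeros at y ∈ {8, 9}
  x = 8: [0↦3, 1↦6, 2↦4, 3↦7, 4↦3, 5↦2, 6↦3, 7↦5, 8↦7, 9↦8, 10↦7]  zeros at y ∈ ∅
  x = 9: [0↦7, 1↦4, 2↦9, 3↦10, 4↦6, 5↦7, 6↦1, 7↦9, 8↦8, 9↦8, 10↦8]  zeros at y ∈ ∅
  x = 10: [0↦9, 1↦9, 2↦8, 3↦5, 4↦10, 5↦0, 6↦7, 7↦8, 8↦2, 9↦10, 10↦9]  zeros at y ∈ {5}
Collecting zeros: affine points = {(0, 2), (1, 3), (3, 7), (5, 0), (7, 8), (7, 9), (10, 5)}.
Total count |C(F_11)_aff| = 7.


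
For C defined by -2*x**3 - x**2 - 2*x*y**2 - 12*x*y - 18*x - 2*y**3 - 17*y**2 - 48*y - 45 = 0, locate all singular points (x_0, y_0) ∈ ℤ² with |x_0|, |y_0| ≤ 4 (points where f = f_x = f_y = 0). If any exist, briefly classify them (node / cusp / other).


Singular points: {(0, -3)}; classification: node.

Compute partial derivatives:
  f_x = -6*x**2 - 2*x - 2*y**2 - 12*y - 18.
  f_y = -4*x*y - 12*x - 6*y**2 - 34*y - 48.
Scan x_0 ∈ {−4, ..., 4}. For each x_0, f_y(x_0, y) is a polynomial in y; find its integer roots y ∈ {−4, ..., 4}, then test f_x and f at those candidates.
  x = -4: f_y(-4, y) = -6*y**2 - 18*y; vanishes at y ∈ {-3, 0}. (-4, -3): f_x = -88 ≠ 0; (-4, 0): f_x = -106 ≠ 0.
  x = -3: f_y(-3, y) = -6*y**2 - 22*y - 12; vanishes at y ∈ {-3}. (-3, -3): f_x = -48 ≠ 0.
  x = -2: f_y(-2, y) = -6*y**2 - 26*y - 24; vanishes at y ∈ {-3}. (-2, -3): f_x = -20 ≠ 0.
  x = -1: f_y(-1, y) = -6*y**2 - 30*y - 36; vanishes at y ∈ {-3, -2}. (-1, -3): f_x = -4 ≠ 0; (-1, -2): f_x = -6 ≠ 0.
  x = 0: f_y(0, y) = -6*y**2 - 34*y - 48; vanishes at y ∈ {-3}. (0, -3): f_x = 0, f = 0 — SINGULAR.
  x = 1: f_y(1, y) = -6*y**2 - 38*y - 60; vanishes at y ∈ {-3}. (1, -3): f_x = -8 ≠ 0.
  x = 2: f_y(2, y) = -6*y**2 - 42*y - 72; vanishes at y ∈ {-4, -3}. (2, -4): f_x = -30 ≠ 0; (2, -3): f_x = -28 ≠ 0.
  x = 3: f_y(3, y) = -6*y**2 - 46*y - 84; vanishes at y ∈ {-3}. (3, -3): f_x = -60 ≠ 0.
  x = 4: f_y(4, y) = -6*y**2 - 50*y - 96; vanishes at y ∈ {-3}. (4, -3): f_x = -104 ≠ 0.
Only singular point on the grid: (0, -3).
Classify: substitute x = 0 + u, y = -3 + v and expand: f = -2*u**3 - u**2 - 2*u*v**2 - 2*v**3 + v**2.
No constant or linear terms (consistent with a singular point). Quadratic part: -u**2 + v**2. Cubic part: -2*u**3 - 2*u*v**2 - 2*v**3.
The quadratic part v**2 - u**2 = (v − u)(v + u) splits into two distinct linear factors, so there are two distinct tangent lines y − -3 = ±(x − 0) — this is a node (ordinary double point).
Classification: node.


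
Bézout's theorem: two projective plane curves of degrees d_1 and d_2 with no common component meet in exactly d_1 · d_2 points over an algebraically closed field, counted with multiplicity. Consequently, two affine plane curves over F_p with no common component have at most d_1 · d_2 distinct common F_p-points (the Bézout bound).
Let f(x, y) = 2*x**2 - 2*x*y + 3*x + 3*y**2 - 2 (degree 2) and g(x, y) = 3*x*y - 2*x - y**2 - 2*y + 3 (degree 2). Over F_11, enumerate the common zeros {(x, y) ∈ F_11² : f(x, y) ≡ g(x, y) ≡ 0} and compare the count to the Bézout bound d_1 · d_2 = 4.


Common zeros: {(5, 5), (9, 6)}; count = 2; Bézout bound = 4.

deg(f) = 2, deg(g) = 2, so Bézout bound = 4.
Scan x ∈ F_11. For each x, list the y ∈ F_11 with f(x, y) ≡ 0 and those with g(x, y) ≡ 0 (mod 11); the common zeros in that column are the intersection.
  x = 0: f ≡ 0 at y ∈ ∅; g ≡ 0 at y ∈ {1, 8}; common: ∅.
  x = 1: f ≡ 0 at y ∈ {2, 6}; g ≡ 0 at y ∈ {4, 8}; common: ∅.
  x = 2: f ≡ 0 at y ∈ {1, 4}; g ≡ 0 at y ∈ {7, 8}; common: ∅.
  x = 3: f ≡ 0 at y ∈ {1}; g ≡ 0 at y ∈ {8, 10}; common: ∅.
  x = 4: f ≡ 0 at y ∈ {5}; g ≡ 0 at y ∈ {2, 8}; common: ∅.
  x = 5: f ≡ 0 at y ∈ {2, 5}; g ≡ 0 at y ∈ {5, 8}; common: {5}.
  x = 6: f ≡ 0 at y ∈ {0, 4}; g ≡ 0 at y ∈ {8}; common: ∅.
  x = 7: f ≡ 0 at y ∈ ∅; g ≡ 0 at y ∈ {0, 8}; common: ∅.
  x = 8: f ≡ 0 at y ∈ ∅; g ≡ 0 at y ∈ {3, 8}; common: ∅.
  x = 9: f ≡ 0 at y ∈ {0, 6}; g ≡ 0 at y ∈ {6, 8}; common: {6}.
  x = 10: f ≡ 0 at y ∈ ∅; g ≡ 0 at y ∈ {8, 9}; common: ∅.
Collecting: common zeros = {(5, 5), (9, 6)}, so the count is 2.
Comparison with the Bézout bound: 2 ≤ 4 = deg(f)·deg(g), as expected for curves with no common component (the affine F_11-count falls short of the bound because intersections may lie at infinity, over extension fields, or carry multiplicity).


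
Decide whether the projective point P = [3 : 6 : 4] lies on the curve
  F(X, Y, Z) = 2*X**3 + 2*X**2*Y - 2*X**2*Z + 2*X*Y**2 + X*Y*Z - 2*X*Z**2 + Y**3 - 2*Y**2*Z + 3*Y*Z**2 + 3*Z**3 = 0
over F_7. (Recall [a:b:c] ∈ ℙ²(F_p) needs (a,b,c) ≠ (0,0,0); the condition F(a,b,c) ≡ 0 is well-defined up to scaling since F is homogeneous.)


F(3,6,4) ≡ 4 (mod 7); P is NOT on the curve.

Evaluate F(3, 6, 4) term-by-term (mod 7).
  2*X**3 ↦ 2·27·1·1 = 54
  2*X**2*Y ↦ 2·9·6·1 = 108
  -2*X**2*Z ↦ -2·9·1·4 = -72
  2*X*Y**2 ↦ 2·3·36·1 = 216
  X*Y*Z ↦ 1·3·6·4 = 72
  -2*X*Z**2 ↦ -2·3·1·16 = -96
  Y**3 ↦ 1·1·216·1 = 216
  -2*Y**2*Z ↦ -2·1·36·4 = -288
  3*Y*Z**2 ↦ 3·1·6·16 = 288
  3*Z**3 ↦ 3·1·1·64 = 192
Sum: F(3, 6, 4) = (54) + (108) + (-72) + (216) + (72) + (-96) + (216) + (-288) + (288) + (192) = 690.
Reducing mod 7: 690 ≡ 4 (mod 7).
Since F(a, b, c) ≡ 4 ≠ 0 (mod 7), P does NOT lie on the curve.


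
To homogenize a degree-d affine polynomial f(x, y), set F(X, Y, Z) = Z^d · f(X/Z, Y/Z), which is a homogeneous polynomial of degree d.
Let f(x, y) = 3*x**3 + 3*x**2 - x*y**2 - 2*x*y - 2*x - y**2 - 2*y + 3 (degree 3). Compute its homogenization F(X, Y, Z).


F(X, Y, Z) = 3*X**3 + 3*X**2*Z - X*Y**2 - 2*X*Y*Z - 2*X*Z**2 - Y**2*Z - 2*Y*Z**2 + 3*Z**3

deg(f) = 3.
Substitute x = X/Z, y = Y/Z into f, then multiply by Z^3.
  monomial 3·x^3·y^0 ↦ 3·X^3·Y^0·Z^0.
  monomial 3·x^2·y^0 ↦ 3·X^2·Y^0·Z^1.
  monomial -1·x^1·y^2 ↦ -1·X^1·Y^2·Z^0.
  monomial -2·x^1·y^1 ↦ -2·X^1·Y^1·Z^1.
  monomial -2·x^1·y^0 ↦ -2·X^1·Y^0·Z^2.
  monomial -1·x^0·y^2 ↦ -1·X^0·Y^2·Z^1.
  monomial -2·x^0·y^1 ↦ -2·X^0·Y^1·Z^2.
  monomial 3·x^0·y^0 ↦ 3·X^0·Y^0·Z^3.
Collecting: F(X, Y, Z) = 3*X**3 + 3*X**2*Z - X*Y**2 - 2*X*Y*Z - 2*X*Z**2 - Y**2*Z - 2*Y*Z**2 + 3*Z**3.


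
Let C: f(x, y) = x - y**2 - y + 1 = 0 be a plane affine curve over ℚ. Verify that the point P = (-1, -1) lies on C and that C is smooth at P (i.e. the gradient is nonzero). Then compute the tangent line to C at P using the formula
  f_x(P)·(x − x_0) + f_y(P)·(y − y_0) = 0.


Tangent line at P: x + y + 2 = 0.

Step 1: f(-1, -1) = 0, so P lies on C.
Step 2: partial derivatives
  f_x(x, y) = 1, f_y(x, y) = -2*y - 1.
  f_x(P) = 1, f_y(P) = 1 (gradient nonzero, so P is smooth).
Step 3: tangent line at P: 1·(x − -1) + 1·(y − -1) = 0.
Expanding: x + y + 2 = 0.


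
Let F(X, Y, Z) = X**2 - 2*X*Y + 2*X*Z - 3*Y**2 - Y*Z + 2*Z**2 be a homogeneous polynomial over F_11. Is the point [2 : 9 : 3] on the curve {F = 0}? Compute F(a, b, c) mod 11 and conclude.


F(2,9,3) ≡ 3 (mod 11); P is NOT on the curve.

Evaluate F(2, 9, 3) term-by-term (mod 11).
  X**2 ↦ 1·4·1·1 = 4
  -2*X*Y ↦ -2·2·9·1 = -36
  2*X*Z ↦ 2·2·1·3 = 12
  -3*Y**2 ↦ -3·1·81·1 = -243
  -Y*Z ↦ -1·1·9·3 = -27
  2*Z**2 ↦ 2·1·1·9 = 18
Sum: F(2, 9, 3) = (4) + (-36) + (12) + (-243) + (-27) + (18) = -272.
Reducing mod 11: -272 ≡ 3 (mod 11).
Since F(a, b, c) ≡ 3 ≠ 0 (mod 11), P does NOT lie on the curve.


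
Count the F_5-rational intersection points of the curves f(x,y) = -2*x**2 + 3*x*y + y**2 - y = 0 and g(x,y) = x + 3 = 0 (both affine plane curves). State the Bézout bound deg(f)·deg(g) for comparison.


Common zeros: ∅; count = 0; Bézout bound = 2.

deg(f) = 2, deg(g) = 1, so Bézout bound = 2.
Scan x ∈ F_5. For each x, list the y ∈ F_5 with f(x, y) ≡ 0 and those with g(x, y) ≡ 0 (mod 5); the common zeros in that column are the intersection.
  x = 0: f ≡ 0 at y ∈ {0, 1}; g ≡ 0 at y ∈ ∅; common: ∅.
  x = 1: f ≡ 0 at y ∈ ∅; g ≡ 0 at y ∈ ∅; common: ∅.
  x = 2: f ≡ 0 at y ∈ ∅; g ≡ 0 at y ∈ {0, 1, 2, 3, 4}; common: ∅.
  x = 3: f ≡ 0 at y ∈ {3, 4}; g ≡ 0 at y ∈ ∅; common: ∅.
  x = 4: f ≡ 0 at y ∈ {1, 3}; g ≡ 0 at y ∈ ∅; common: ∅.
Collecting: common zeros = ∅, so the count is 0.
Comparison with the Bézout bound: 0 ≤ 2 = deg(f)·deg(g), as expected for curves with no common component (the affine F_5-count falls short of the bound because intersections may lie at infinity, over extension fields, or carry multiplicity).


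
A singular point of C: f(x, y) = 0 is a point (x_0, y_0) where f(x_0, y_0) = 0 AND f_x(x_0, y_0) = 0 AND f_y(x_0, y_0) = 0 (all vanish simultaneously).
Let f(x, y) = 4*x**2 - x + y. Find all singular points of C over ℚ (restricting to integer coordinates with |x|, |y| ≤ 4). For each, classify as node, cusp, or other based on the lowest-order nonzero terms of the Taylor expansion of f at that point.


No singular points in the scanned grid; C is smooth there.

Compute partial derivatives:
  f_x = 8*x - 1.
  f_y = 1.
f_y = 1 is a nonzero constant, so f_y never vanishes: no point (x, y) can satisfy f = f_x = f_y = 0. In particular no (x, y) ∈ {−4, ..., 4}² is singular; the curve is smooth.


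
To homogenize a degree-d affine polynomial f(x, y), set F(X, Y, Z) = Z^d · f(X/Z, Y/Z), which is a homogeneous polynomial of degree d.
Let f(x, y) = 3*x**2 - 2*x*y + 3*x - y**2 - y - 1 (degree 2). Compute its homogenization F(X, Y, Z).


F(X, Y, Z) = 3*X**2 - 2*X*Y + 3*X*Z - Y**2 - Y*Z - Z**2

deg(f) = 2.
Substitute x = X/Z, y = Y/Z into f, then multiply by Z^2.
  monomial 3·x^2·y^0 ↦ 3·X^2·Y^0·Z^0.
  monomial -2·x^1·y^1 ↦ -2·X^1·Y^1·Z^0.
  monomial 3·x^1·y^0 ↦ 3·X^1·Y^0·Z^1.
  monomial -1·x^0·y^2 ↦ -1·X^0·Y^2·Z^0.
  monomial -1·x^0·y^1 ↦ -1·X^0·Y^1·Z^1.
  monomial -1·x^0·y^0 ↦ -1·X^0·Y^0·Z^2.
Collecting: F(X, Y, Z) = 3*X**2 - 2*X*Y + 3*X*Z - Y**2 - Y*Z - Z**2.


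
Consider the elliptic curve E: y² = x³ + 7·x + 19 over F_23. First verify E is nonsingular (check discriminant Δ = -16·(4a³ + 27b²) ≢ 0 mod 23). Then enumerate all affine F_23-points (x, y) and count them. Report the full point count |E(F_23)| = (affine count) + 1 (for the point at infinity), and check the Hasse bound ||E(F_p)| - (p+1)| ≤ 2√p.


Affine points = {(1, 2), (1, 21), (2, 8), (2, 15), (5, 8), (5, 15), (6, 1), (6, 22), (8, 9), (8, 14), (9, 11), (9, 12), (10, 10), (10, 13), (11, 1), (11, 22), (14, 3), (14, 20), (15, 7), (15, 16), (16, 8), (16, 15)}; affine count = 22; |E(F_23)| = 23.

Discriminant check: Δ ∝ 4a³ + 27b² = 4·7³ + 27·19² = 4·343 + 27·361 ≡ 10 (mod 23). Nonzero ⇒ E is nonsingular.
For each x ∈ F_23, compute rhs = x³ + 7·x + 19 mod 23, then count y ∈ F_23 with y² ≡ rhs.
  x = 0: rhs = 19, matching y values: none (0 points).
  x = 1: rhs = 4, matching y values: 2, 21 (2 points).
  x = 2: rhs = 18, matching y values: 8, 15 (2 points).
  x = 3: rhs = 21, matching y values: none (0 points).
  x = 4: rhs = 19, matching y values: none (0 points).
  x = 5: rhs = 18, matching y values: 8, 15 (2 points).
  x = 6: rhs = 1, matching y values: 1, 22 (2 points).
  x = 7: rhs = 20, matching y values: none (0 points).
  x = 8: rhs = 12, matching y values: 9, 14 (2 points).
  x = 9: rhs = 6, matching y values: 11, 12 (2 points).
  x = 10: rhs = 8, matching y values: 10, 13 (2 points).
  x = 11: rhs = 1, matching y values: 1, 22 (2 points).
  x = 12: rhs = 14, matching y values: none (0 points).
  x = 13: rhs = 7, matching y values: none (0 points).
  x = 14: rhs = 9, matching y values: 3, 20 (2 points).
  x = 15: rhs = 3, matching y values: 7, 16 (2 points).
  x = 16: rhs = 18, matching y values: 8, 15 (2 points).
  x = 17: rhs = 14, matching y values: none (0 points).
  x = 18: rhs = 20, matching y values: none (0 points).
  x = 19: rhs = 19, matching y values: none (0 points).
  x = 20: rhs = 17, matching y values: none (0 points).
  x = 21: rhs = 20, matching y values: none (0 points).
  x = 22: rhs = 11, matching y values: none (0 points).
Total affine count: 22.
Full point count |E(F_23)| = 22 + 1 = 23.
Hasse bound: |23 − (23+1)| = |-1| = 1 ≤ 2√23 ≈ 9.5917 ✓.


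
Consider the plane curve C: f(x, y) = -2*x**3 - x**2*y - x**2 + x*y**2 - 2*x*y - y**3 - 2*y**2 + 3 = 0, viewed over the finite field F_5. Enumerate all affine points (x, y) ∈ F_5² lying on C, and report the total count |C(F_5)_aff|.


Affine F_5-points: {(0, 1), (1, 0), (1, 1), (1, 3), (3, 0), (3, 1)}; count = 6.

For each of the 25 pairs (x, y) ∈ F_5², evaluate f(x, y) mod 5. Record the zeros.
  x = 0: [0↦3, 1↦0, 2↦2, 3↦3, 4↦2]  zeros at y ∈ {1}
  x = 1: [0↦0, 1↦0, 2↦2, 3↦0, 4↦3]  zeros at y ∈ {0, 1, 3}
  x = 2: [0↦3, 1↦4, 2↦4, 3↦2, 4↦2]  zeros at y ∈ ∅
  x = 3: [0↦0, 1↦0, 2↦1, 3↦2, 4↦2]  zeros at y ∈ {0, 1}
  x = 4: [0↦4, 1↦1, 2↦1, 3↦3, 4↦1]  zeros at y ∈ ∅
Collecting zeros: affine points = {(0, 1), (1, 0), (1, 1), (1, 3), (3, 0), (3, 1)}.
Total count |C(F_5)_aff| = 6.


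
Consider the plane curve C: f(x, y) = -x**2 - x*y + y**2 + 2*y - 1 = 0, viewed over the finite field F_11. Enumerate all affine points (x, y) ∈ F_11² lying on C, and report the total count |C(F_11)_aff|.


Affine F_11-points: {(1, 1), (1, 9), (2, 4), (2, 7), (5, 4), (5, 10), (7, 6), (7, 10), (9, 1), (9, 6)}; count = 10.

For each of the 121 pairs (x, y) ∈ F_11², evaluate f(x, y) mod 11. Record the zeros.
  x = 0: [0↦10, 1↦2, 2↦7, 3↦3, 4↦1, 5↦1, 6↦3, 7↦7, 8↦2, 9↦10, 10↦9]  zeros at y ∈ ∅
  x = 1: [0↦9, 1↦0, 2↦4, 3↦10, 4↦7, 5↦6, 6↦7, 7↦10, 8↦4, 9↦0, 10↦9]  zeros at y ∈ {1, 9}
  x = 2: [0↦6, 1↦7, 2↦10, 3↦4, 4↦0, 5↦9, 6↦9, 7↦0, 8↦4, 9↦10, 10↦7]  zeros at y ∈ {4, 7}
  x = 3: [0↦1, 1↦1, 2↦3, 3↦7, 4↦2, 5↦10, 6↦9, 7↦10, 8↦2, 9↦7, 10↦3]  zeros at y ∈ ∅
  x = 4: [0↦5, 1↦4, 2↦5, 3↦8, 4↦2, 5↦9, 6↦7, 7↦7, 8↦9, 9↦2, 10↦8]  zeros at y ∈ ∅
  x = 5: [0↦7, 1↦5, 2↦5, 3↦7, 4↦0, 5↦6, 6↦3, 7↦2, 8↦3, 9↦6, 10↦0]  zeros at y ∈ {4, 10}
  x = 6: [0↦7, 1↦4, 2↦3, 3↦4, 4↦7, 5↦1, 6↦8, 7↦6, 8↦6, 9↦8, 10↦1]  zeros at y ∈ ∅
  x = 7: [0↦5, 1↦1, 2↦10, 3↦10, 4↦1, 5↦5, 6↦0, 7↦8, 8↦7, 9↦8, 10↦0]  zeros at y ∈ {6, 10}
  x = 8: [0↦1, 1↦7, 2↦4, 3↦3, 4↦4, 5↦7, 6↦1, 7↦8, 8↦6, 9↦6, 10↦8]  zeros at y ∈ ∅
  x = 9: [0↦6, 1↦0, 2↦7, 3↦5, 4↦5, 5↦7, 6↦0, 7↦6, 8↦3, 9↦2, 10↦3]  zeros at y ∈ {1, 6}
  x = 10: [0↦9, 1↦2, 2↦8, 3↦5, 4↦4, 5↦5, 6↦8, 7↦2, 8↦9, 9↦7, 10↦7]  zeros at y ∈ ∅
Collecting zeros: affine points = {(1, 1), (1, 9), (2, 4), (2, 7), (5, 4), (5, 10), (7, 6), (7, 10), (9, 1), (9, 6)}.
Total count |C(F_11)_aff| = 10.


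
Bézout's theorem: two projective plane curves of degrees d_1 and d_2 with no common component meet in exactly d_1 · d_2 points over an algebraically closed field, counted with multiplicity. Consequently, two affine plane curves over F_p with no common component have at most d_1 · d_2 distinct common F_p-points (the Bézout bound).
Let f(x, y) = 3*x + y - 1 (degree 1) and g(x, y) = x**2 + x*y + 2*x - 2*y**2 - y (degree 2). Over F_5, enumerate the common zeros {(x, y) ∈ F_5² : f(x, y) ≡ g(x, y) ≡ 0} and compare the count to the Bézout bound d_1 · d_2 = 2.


Common zeros: {(1, 3)}; count = 1; Bézout bound = 2.

deg(f) = 1, deg(g) = 2, so Bézout bound = 2.
Scan x ∈ F_5. For each x, list the y ∈ F_5 with f(x, y) ≡ 0 and those with g(x, y) ≡ 0 (mod 5); the common zeros in that column are the intersection.
  x = 0: f ≡ 0 at y ∈ {1}; g ≡ 0 at y ∈ {0, 2}; common: ∅.
  x = 1: f ≡ 0 at y ∈ {3}; g ≡ 0 at y ∈ {2, 3}; common: {3}.
  x = 2: f ≡ 0 at y ∈ {0}; g ≡ 0 at y ∈ {4}; common: ∅.
  x = 3: f ≡ 0 at y ∈ {2}; g ≡ 0 at y ∈ {0, 1}; common: ∅.
  x = 4: f ≡ 0 at y ∈ {4}; g ≡ 0 at y ∈ {1, 3}; common: ∅.
Collecting: common zeros = {(1, 3)}, so the count is 1.
Comparison with the Bézout bound: 1 ≤ 2 = deg(f)·deg(g), as expected for curves with no common component (the affine F_5-count falls short of the bound because intersections may lie at infinity, over extension fields, or carry multiplicity).


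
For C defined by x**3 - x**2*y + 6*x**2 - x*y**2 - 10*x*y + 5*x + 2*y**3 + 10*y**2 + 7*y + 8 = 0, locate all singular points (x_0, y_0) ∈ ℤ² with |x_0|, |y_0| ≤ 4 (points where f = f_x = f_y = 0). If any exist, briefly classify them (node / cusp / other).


Singular points: {(-3, -2)}; classification: node.

Compute partial derivatives:
  f_x = 3*x**2 - 2*x*y + 12*x - y**2 - 10*y + 5.
  f_y = -x**2 - 2*x*y - 10*x + 6*y**2 + 20*y + 7.
Scan x_0 ∈ {−4, ..., 4}. For each x_0, f_y(x_0, y) is a polynomial in y; find its integer roots y ∈ {−4, ..., 4}, then test f_x and f at those candidates.
  x = -4: f_y(-4, y) = 6*y**2 + 28*y + 31; no integer root y with |y| ≤ 4.
  x = -3: f_y(-3, y) = 6*y**2 + 26*y + 28; vanishes at y ∈ {-2}. (-3, -2): f_x = 0, f = 0 — SINGULAR.
  x = -2: f_y(-2, y) = 6*y**2 + 24*y + 23; no integer root y with |y| ≤ 4.
  x = -1: f_y(-1, y) = 6*y**2 + 22*y + 16; vanishes at y ∈ {-1}. (-1, -1): f_x = 3 ≠ 0.
  x = 0: f_y(0, y) = 6*y**2 + 20*y + 7; no integer root y with |y| ≤ 4.
  x = 1: f_y(1, y) = 6*y**2 + 18*y - 4; no integer root y with |y| ≤ 4.
  x = 2: f_y(2, y) = 6*y**2 + 16*y - 17; no integer root y with |y| ≤ 4.
  x = 3: f_y(3, y) = 6*y**2 + 14*y - 32; no integer root y with |y| ≤ 4.
  x = 4: f_y(4, y) = 6*y**2 + 12*y - 49; no integer root y with |y| ≤ 4.
Only singular point on the grid: (-3, -2).
Classify: substitute x = -3 + u, y = -2 + v and expand: f = u**3 - u**2*v - u**2 - u*v**2 + 2*v**3 + v**2.
No constant or linear terms (consistent with a singular point). Quadratic part: -u**2 + v**2. Cubic part: u**3 - u**2*v - u*v**2 + 2*v**3.
The quadratic part v**2 - u**2 = (v − u)(v + u) splits into two distinct linear factors, so there are two distinct tangent lines y − -2 = ±(x − -3) — this is a node (ordinary double point).
Classification: node.


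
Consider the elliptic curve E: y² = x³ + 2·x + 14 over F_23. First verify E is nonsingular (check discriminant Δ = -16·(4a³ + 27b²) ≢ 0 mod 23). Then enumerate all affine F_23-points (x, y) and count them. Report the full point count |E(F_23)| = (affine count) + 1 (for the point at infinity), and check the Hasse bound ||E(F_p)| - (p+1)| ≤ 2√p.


Affine points = {(2, 7), (2, 16), (3, 1), (3, 22), (6, 9), (6, 14), (7, 7), (7, 16), (8, 6), (8, 17), (9, 5), (9, 18), (12, 8), (12, 15), (13, 11), (13, 12), (14, 7), (14, 16), (16, 5), (16, 18), (17, 4), (17, 19), (20, 2), (20, 21), (21, 5), (21, 18)}; affine count = 26; |E(F_23)| = 27.

Discriminant check: Δ ∝ 4a³ + 27b² = 4·2³ + 27·14² = 4·8 + 27·196 ≡ 11 (mod 23). Nonzero ⇒ E is nonsingular.
For each x ∈ F_23, compute rhs = x³ + 2·x + 14 mod 23, then count y ∈ F_23 with y² ≡ rhs.
  x = 0: rhs = 14, matching y values: none (0 points).
  x = 1: rhs = 17, matching y values: none (0 points).
  x = 2: rhs = 3, matching y values: 7, 16 (2 points).
  x = 3: rhs = 1, matching y values: 1, 22 (2 points).
  x = 4: rhs = 17, matching y values: none (0 points).
  x = 5: rhs = 11, matching y values: none (0 points).
  x = 6: rhs = 12, matching y values: 9, 14 (2 points).
  x = 7: rhs = 3, matching y values: 7, 16 (2 points).
  x = 8: rhs = 13, matching y values: 6, 17 (2 points).
  x = 9: rhs = 2, matching y values: 5, 18 (2 points).
  x = 10: rhs = 22, matching y values: none (0 points).
  x = 11: rhs = 10, matching y values: none (0 points).
  x = 12: rhs = 18, matching y values: 8, 15 (2 points).
  x = 13: rhs = 6, matching y values: 11, 12 (2 points).
  x = 14: rhs = 3, matching y values: 7, 16 (2 points).
  x = 15: rhs = 15, matching y values: none (0 points).
  x = 16: rhs = 2, matching y values: 5, 18 (2 points).
  x = 17: rhs = 16, matching y values: 4, 19 (2 points).
  x = 18: rhs = 17, matching y values: none (0 points).
  x = 19: rhs = 11, matching y values: none (0 points).
  x = 20: rhs = 4, matching y values: 2, 21 (2 points).
  x = 21: rhs = 2, matching y values: 5, 18 (2 points).
  x = 22: rhs = 11, matching y values: none (0 points).
Total affine count: 26.
Full point count |E(F_23)| = 26 + 1 = 27.
Hasse bound: |27 − (23+1)| = |3| = 3 ≤ 2√23 ≈ 9.5917 ✓.
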